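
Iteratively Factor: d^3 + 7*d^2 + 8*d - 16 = (d + 4)*(d^2 + 3*d - 4) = (d + 4)^2*(d - 1)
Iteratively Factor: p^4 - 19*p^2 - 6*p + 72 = (p + 3)*(p^3 - 3*p^2 - 10*p + 24) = (p + 3)^2*(p^2 - 6*p + 8) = (p - 4)*(p + 3)^2*(p - 2)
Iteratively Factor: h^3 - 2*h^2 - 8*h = (h + 2)*(h^2 - 4*h) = (h - 4)*(h + 2)*(h)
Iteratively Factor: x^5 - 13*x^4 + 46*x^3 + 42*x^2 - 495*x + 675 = (x - 3)*(x^4 - 10*x^3 + 16*x^2 + 90*x - 225) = (x - 3)*(x + 3)*(x^3 - 13*x^2 + 55*x - 75) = (x - 5)*(x - 3)*(x + 3)*(x^2 - 8*x + 15) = (x - 5)^2*(x - 3)*(x + 3)*(x - 3)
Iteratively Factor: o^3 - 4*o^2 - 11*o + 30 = (o + 3)*(o^2 - 7*o + 10) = (o - 5)*(o + 3)*(o - 2)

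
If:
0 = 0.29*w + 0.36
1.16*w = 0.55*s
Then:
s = -2.62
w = -1.24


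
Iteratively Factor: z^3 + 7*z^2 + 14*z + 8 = (z + 1)*(z^2 + 6*z + 8) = (z + 1)*(z + 2)*(z + 4)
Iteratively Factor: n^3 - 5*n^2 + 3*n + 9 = (n - 3)*(n^2 - 2*n - 3) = (n - 3)*(n + 1)*(n - 3)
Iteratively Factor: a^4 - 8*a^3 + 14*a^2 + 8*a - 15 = (a + 1)*(a^3 - 9*a^2 + 23*a - 15) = (a - 5)*(a + 1)*(a^2 - 4*a + 3) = (a - 5)*(a - 3)*(a + 1)*(a - 1)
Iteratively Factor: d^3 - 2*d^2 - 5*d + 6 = (d + 2)*(d^2 - 4*d + 3) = (d - 3)*(d + 2)*(d - 1)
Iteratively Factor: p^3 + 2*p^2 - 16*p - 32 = (p + 4)*(p^2 - 2*p - 8) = (p + 2)*(p + 4)*(p - 4)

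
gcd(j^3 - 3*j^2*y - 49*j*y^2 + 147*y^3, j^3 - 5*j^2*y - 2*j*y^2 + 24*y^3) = -j + 3*y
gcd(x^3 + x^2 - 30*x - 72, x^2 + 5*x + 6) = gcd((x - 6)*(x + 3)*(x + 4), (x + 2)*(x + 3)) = x + 3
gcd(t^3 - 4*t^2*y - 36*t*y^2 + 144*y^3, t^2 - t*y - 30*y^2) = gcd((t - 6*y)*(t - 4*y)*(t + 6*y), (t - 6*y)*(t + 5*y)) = -t + 6*y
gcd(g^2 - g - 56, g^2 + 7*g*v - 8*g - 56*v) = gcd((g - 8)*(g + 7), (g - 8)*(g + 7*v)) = g - 8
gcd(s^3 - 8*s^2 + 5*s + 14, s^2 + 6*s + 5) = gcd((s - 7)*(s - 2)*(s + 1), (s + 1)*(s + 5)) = s + 1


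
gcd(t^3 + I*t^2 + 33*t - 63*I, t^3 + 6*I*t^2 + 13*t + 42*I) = t^2 + 4*I*t + 21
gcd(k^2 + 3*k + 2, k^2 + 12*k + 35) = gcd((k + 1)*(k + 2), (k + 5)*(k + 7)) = 1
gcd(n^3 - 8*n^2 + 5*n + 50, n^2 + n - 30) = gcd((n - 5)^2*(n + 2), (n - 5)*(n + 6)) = n - 5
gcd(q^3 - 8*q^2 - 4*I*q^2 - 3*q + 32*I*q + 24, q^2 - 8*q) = q - 8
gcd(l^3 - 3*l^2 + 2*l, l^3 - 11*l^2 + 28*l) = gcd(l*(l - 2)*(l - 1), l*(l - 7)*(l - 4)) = l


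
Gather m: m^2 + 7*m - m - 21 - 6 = m^2 + 6*m - 27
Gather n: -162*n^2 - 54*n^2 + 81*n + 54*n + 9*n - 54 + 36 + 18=-216*n^2 + 144*n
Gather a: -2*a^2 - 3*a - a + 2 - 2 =-2*a^2 - 4*a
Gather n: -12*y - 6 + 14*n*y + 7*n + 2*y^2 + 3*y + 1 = n*(14*y + 7) + 2*y^2 - 9*y - 5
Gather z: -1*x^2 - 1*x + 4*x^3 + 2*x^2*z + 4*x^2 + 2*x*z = 4*x^3 + 3*x^2 - x + z*(2*x^2 + 2*x)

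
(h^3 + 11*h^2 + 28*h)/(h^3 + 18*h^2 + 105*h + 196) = h/(h + 7)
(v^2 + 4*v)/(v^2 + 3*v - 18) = v*(v + 4)/(v^2 + 3*v - 18)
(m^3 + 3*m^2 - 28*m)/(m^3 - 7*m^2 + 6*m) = (m^2 + 3*m - 28)/(m^2 - 7*m + 6)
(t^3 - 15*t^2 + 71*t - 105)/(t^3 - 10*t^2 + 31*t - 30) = (t - 7)/(t - 2)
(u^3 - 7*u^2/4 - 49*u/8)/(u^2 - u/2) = (8*u^2 - 14*u - 49)/(4*(2*u - 1))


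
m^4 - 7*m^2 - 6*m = m*(m - 3)*(m + 1)*(m + 2)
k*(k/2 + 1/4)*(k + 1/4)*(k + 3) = k^4/2 + 15*k^3/8 + 19*k^2/16 + 3*k/16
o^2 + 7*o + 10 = (o + 2)*(o + 5)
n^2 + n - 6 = (n - 2)*(n + 3)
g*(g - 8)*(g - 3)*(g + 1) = g^4 - 10*g^3 + 13*g^2 + 24*g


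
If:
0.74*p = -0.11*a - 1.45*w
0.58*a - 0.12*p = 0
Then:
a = -0.393309222423146*w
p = -1.90099457504521*w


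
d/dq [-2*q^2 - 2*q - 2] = -4*q - 2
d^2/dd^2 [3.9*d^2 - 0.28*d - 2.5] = 7.80000000000000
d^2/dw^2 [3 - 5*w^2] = -10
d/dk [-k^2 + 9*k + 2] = 9 - 2*k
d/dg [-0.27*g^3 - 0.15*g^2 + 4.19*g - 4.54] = -0.81*g^2 - 0.3*g + 4.19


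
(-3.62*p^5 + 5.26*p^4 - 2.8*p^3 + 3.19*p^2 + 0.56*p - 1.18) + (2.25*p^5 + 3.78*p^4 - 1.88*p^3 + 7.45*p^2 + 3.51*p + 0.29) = -1.37*p^5 + 9.04*p^4 - 4.68*p^3 + 10.64*p^2 + 4.07*p - 0.89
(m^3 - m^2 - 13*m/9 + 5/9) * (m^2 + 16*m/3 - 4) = m^5 + 13*m^4/3 - 97*m^3/9 - 85*m^2/27 + 236*m/27 - 20/9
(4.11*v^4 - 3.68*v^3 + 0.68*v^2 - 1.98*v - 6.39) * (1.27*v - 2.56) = 5.2197*v^5 - 15.1952*v^4 + 10.2844*v^3 - 4.2554*v^2 - 3.0465*v + 16.3584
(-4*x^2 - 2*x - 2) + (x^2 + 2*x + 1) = -3*x^2 - 1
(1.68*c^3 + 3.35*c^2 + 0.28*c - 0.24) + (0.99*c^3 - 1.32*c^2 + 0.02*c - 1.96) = 2.67*c^3 + 2.03*c^2 + 0.3*c - 2.2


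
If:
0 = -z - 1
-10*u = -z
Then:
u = -1/10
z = -1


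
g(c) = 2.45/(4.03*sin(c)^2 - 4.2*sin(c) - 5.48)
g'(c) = 2.45*(-8.06*sin(c)*cos(c) + 4.2*cos(c))/(4.03*sin(c)^2 - 4.2*sin(c) - 5.48)^2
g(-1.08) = 1.80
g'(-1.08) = 7.07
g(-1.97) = 1.35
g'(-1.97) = -3.38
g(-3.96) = -0.38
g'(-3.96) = 0.07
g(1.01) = -0.40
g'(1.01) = -0.09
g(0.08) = -0.42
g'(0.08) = 0.26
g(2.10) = -0.40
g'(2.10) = 0.09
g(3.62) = -0.91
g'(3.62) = -2.37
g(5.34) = 4.38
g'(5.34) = 49.20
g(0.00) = -0.45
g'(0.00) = 0.34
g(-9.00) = -0.80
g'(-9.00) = -1.79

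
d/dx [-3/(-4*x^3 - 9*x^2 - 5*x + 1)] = 3*(-12*x^2 - 18*x - 5)/(4*x^3 + 9*x^2 + 5*x - 1)^2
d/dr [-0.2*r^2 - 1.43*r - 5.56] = -0.4*r - 1.43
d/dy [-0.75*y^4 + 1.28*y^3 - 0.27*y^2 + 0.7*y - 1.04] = -3.0*y^3 + 3.84*y^2 - 0.54*y + 0.7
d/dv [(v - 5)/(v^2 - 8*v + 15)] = -1/(v^2 - 6*v + 9)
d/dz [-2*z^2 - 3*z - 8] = -4*z - 3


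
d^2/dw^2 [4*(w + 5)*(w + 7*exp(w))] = 28*w*exp(w) + 196*exp(w) + 8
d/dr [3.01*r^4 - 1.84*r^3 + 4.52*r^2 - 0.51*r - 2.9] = 12.04*r^3 - 5.52*r^2 + 9.04*r - 0.51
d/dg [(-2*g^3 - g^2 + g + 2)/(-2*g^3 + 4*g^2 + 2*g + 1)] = (-10*g^4 - 4*g^3 - 18*g - 3)/(4*g^6 - 16*g^5 + 8*g^4 + 12*g^3 + 12*g^2 + 4*g + 1)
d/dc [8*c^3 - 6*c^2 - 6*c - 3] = 24*c^2 - 12*c - 6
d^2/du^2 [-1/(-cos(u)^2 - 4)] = 2*(-2*sin(u)^4 - 7*sin(u)^2 + 5)/(cos(u)^2 + 4)^3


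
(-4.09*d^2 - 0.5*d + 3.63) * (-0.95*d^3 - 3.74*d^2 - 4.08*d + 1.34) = 3.8855*d^5 + 15.7716*d^4 + 15.1087*d^3 - 17.0168*d^2 - 15.4804*d + 4.8642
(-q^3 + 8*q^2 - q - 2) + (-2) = -q^3 + 8*q^2 - q - 4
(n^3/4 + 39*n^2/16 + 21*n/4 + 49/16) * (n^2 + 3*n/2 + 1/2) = n^5/4 + 45*n^4/16 + 289*n^3/32 + 389*n^2/32 + 231*n/32 + 49/32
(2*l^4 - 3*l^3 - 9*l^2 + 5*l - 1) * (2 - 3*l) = -6*l^5 + 13*l^4 + 21*l^3 - 33*l^2 + 13*l - 2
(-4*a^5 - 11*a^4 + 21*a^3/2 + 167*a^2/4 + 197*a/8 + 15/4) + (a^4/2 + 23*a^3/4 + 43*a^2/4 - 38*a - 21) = -4*a^5 - 21*a^4/2 + 65*a^3/4 + 105*a^2/2 - 107*a/8 - 69/4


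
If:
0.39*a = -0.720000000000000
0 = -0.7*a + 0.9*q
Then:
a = -1.85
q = -1.44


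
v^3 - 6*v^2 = v^2*(v - 6)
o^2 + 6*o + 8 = (o + 2)*(o + 4)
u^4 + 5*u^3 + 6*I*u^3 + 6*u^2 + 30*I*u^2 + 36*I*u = u*(u + 2)*(u + 3)*(u + 6*I)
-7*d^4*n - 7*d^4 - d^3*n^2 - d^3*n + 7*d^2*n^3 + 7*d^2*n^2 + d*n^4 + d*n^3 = (-d + n)*(d + n)*(7*d + n)*(d*n + d)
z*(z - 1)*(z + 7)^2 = z^4 + 13*z^3 + 35*z^2 - 49*z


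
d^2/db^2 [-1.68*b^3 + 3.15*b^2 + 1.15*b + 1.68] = 6.3 - 10.08*b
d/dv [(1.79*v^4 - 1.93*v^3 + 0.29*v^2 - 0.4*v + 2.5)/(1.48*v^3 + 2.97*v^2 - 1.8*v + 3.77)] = (2.6492*v^6 + 10.6326*v^5 - 15.8273*v^4 + 35.1252*v^3 - 32.2623*v^2 - 12.6634*v + 2.992)/(2.1904*v^6 + 8.7912*v^5 + 3.4929*v^4 + 0.4672*v^3 + 25.6338*v^2 - 13.572*v + 14.2129)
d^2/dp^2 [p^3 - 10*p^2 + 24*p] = 6*p - 20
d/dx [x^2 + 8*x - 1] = 2*x + 8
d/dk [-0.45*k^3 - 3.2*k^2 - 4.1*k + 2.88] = -1.35*k^2 - 6.4*k - 4.1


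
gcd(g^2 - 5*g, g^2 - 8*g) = g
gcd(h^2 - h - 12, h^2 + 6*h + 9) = h + 3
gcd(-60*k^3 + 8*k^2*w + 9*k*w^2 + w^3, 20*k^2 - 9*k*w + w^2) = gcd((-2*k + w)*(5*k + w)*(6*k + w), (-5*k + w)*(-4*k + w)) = 1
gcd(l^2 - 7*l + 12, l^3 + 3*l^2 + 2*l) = 1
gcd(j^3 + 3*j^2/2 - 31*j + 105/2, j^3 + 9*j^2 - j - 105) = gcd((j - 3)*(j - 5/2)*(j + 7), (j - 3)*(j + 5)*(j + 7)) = j^2 + 4*j - 21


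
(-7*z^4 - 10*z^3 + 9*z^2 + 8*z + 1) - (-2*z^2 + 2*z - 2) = -7*z^4 - 10*z^3 + 11*z^2 + 6*z + 3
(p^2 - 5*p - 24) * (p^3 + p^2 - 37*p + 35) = p^5 - 4*p^4 - 66*p^3 + 196*p^2 + 713*p - 840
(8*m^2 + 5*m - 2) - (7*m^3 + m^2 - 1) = -7*m^3 + 7*m^2 + 5*m - 1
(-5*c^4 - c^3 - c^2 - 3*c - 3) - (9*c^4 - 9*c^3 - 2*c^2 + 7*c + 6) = -14*c^4 + 8*c^3 + c^2 - 10*c - 9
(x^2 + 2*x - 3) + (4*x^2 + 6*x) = 5*x^2 + 8*x - 3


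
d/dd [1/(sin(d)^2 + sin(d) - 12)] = -(2*sin(d) + 1)*cos(d)/(sin(d)^2 + sin(d) - 12)^2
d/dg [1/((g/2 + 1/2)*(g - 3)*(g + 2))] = 2*(7 - 3*g^2)/(g^6 - 14*g^4 - 12*g^3 + 49*g^2 + 84*g + 36)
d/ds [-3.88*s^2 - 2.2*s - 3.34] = -7.76*s - 2.2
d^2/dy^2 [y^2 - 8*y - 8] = 2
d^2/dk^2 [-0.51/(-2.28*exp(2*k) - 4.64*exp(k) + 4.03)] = (0.51*(4.56*exp(k) + 4.64)*(9.12*exp(k) + 9.28)*exp(k) - (4.6512*exp(k) + 2.3664)*(2.28*exp(2*k) + 4.64*exp(k) - 4.03))*exp(k)/(2.28*exp(2*k) + 4.64*exp(k) - 4.03)^3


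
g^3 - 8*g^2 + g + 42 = (g - 7)*(g - 3)*(g + 2)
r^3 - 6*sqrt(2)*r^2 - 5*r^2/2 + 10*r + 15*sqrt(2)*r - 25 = (r - 5/2)*(r - 5*sqrt(2))*(r - sqrt(2))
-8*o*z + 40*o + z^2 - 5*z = (-8*o + z)*(z - 5)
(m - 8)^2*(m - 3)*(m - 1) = m^4 - 20*m^3 + 131*m^2 - 304*m + 192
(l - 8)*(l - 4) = l^2 - 12*l + 32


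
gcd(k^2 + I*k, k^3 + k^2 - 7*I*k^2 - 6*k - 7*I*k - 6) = 1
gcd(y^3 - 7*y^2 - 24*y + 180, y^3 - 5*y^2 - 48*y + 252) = y^2 - 12*y + 36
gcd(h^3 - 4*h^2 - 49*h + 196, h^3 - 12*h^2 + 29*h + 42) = h - 7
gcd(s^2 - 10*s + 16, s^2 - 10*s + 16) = s^2 - 10*s + 16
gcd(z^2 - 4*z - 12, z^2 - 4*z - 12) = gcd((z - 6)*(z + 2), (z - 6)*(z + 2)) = z^2 - 4*z - 12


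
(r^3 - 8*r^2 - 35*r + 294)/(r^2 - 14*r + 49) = r + 6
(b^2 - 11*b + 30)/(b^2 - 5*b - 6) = (b - 5)/(b + 1)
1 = 1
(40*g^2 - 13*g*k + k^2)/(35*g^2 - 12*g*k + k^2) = (8*g - k)/(7*g - k)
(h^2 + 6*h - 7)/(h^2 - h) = (h + 7)/h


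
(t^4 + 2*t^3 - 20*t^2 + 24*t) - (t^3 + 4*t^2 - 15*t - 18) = t^4 + t^3 - 24*t^2 + 39*t + 18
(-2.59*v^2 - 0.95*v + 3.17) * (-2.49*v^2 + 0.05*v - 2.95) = 6.4491*v^4 + 2.236*v^3 - 0.300300000000001*v^2 + 2.961*v - 9.3515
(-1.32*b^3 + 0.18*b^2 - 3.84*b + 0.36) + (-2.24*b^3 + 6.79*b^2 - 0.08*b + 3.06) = -3.56*b^3 + 6.97*b^2 - 3.92*b + 3.42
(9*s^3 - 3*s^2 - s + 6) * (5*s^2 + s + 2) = 45*s^5 - 6*s^4 + 10*s^3 + 23*s^2 + 4*s + 12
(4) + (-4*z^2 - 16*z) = -4*z^2 - 16*z + 4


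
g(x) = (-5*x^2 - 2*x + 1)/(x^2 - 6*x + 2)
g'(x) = (6 - 2*x)*(-5*x^2 - 2*x + 1)/(x^2 - 6*x + 2)^2 + (-10*x - 2)/(x^2 - 6*x + 2) = 2*(16*x^2 - 11*x + 1)/(x^4 - 12*x^3 + 40*x^2 - 24*x + 4)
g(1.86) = 3.51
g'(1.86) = 2.21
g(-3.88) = -1.65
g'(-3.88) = 0.35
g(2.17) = 4.26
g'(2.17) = 2.63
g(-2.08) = -0.88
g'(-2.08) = 0.53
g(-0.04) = 0.48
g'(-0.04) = 0.58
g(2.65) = 5.73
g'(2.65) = 3.56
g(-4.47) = -1.84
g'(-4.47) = 0.31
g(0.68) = 1.65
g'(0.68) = 0.70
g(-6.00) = -2.26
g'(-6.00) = 0.23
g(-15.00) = -3.45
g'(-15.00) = 0.07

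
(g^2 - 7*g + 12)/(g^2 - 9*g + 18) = (g - 4)/(g - 6)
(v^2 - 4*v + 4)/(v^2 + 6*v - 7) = (v^2 - 4*v + 4)/(v^2 + 6*v - 7)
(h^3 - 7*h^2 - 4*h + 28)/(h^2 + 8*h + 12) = (h^2 - 9*h + 14)/(h + 6)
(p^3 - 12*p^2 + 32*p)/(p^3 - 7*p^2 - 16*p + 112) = p*(p - 8)/(p^2 - 3*p - 28)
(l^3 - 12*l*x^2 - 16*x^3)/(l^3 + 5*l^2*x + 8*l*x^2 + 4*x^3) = (l - 4*x)/(l + x)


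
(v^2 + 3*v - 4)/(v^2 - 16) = (v - 1)/(v - 4)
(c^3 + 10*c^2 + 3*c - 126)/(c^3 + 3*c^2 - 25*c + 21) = (c + 6)/(c - 1)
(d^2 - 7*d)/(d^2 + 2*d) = (d - 7)/(d + 2)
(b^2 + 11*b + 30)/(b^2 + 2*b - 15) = (b + 6)/(b - 3)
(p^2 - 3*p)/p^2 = (p - 3)/p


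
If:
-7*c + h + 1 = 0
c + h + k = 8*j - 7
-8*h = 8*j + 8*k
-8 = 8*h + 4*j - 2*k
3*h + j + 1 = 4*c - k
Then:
No Solution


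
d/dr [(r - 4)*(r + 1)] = 2*r - 3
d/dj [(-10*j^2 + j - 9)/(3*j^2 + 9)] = (-j^2 - 42*j + 3)/(3*(j^4 + 6*j^2 + 9))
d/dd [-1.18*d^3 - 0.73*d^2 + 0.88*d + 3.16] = -3.54*d^2 - 1.46*d + 0.88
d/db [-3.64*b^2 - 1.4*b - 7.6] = -7.28*b - 1.4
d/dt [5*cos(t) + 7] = -5*sin(t)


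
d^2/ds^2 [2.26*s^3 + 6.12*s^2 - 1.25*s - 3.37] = 13.56*s + 12.24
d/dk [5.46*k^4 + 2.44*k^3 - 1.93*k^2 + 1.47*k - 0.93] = 21.84*k^3 + 7.32*k^2 - 3.86*k + 1.47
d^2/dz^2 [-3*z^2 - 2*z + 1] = -6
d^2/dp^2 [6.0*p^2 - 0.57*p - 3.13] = 12.0000000000000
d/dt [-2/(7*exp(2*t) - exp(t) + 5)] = (28*exp(t) - 2)*exp(t)/(7*exp(2*t) - exp(t) + 5)^2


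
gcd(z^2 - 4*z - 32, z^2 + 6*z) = 1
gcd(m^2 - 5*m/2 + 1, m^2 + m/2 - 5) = m - 2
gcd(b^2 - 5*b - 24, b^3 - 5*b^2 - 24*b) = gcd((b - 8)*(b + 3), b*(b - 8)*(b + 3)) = b^2 - 5*b - 24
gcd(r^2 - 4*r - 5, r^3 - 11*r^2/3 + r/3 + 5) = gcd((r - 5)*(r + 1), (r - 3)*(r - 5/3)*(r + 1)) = r + 1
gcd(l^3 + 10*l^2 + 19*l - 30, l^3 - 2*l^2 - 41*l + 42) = l^2 + 5*l - 6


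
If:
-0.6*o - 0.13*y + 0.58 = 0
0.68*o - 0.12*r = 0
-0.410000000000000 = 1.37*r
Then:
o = -0.05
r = -0.30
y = 4.71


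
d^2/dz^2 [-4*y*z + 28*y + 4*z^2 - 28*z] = 8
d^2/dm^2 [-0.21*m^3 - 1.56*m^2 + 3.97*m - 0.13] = -1.26*m - 3.12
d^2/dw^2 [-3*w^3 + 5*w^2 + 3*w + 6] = 10 - 18*w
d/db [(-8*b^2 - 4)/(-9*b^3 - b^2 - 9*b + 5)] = 4*(-18*b^4 - 9*b^2 - 22*b - 9)/(81*b^6 + 18*b^5 + 163*b^4 - 72*b^3 + 71*b^2 - 90*b + 25)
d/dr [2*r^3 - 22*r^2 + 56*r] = 6*r^2 - 44*r + 56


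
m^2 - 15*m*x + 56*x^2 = (m - 8*x)*(m - 7*x)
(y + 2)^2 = y^2 + 4*y + 4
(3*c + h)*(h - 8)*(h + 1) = 3*c*h^2 - 21*c*h - 24*c + h^3 - 7*h^2 - 8*h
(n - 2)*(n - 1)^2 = n^3 - 4*n^2 + 5*n - 2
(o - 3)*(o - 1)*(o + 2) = o^3 - 2*o^2 - 5*o + 6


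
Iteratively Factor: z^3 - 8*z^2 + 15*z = (z - 5)*(z^2 - 3*z) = (z - 5)*(z - 3)*(z)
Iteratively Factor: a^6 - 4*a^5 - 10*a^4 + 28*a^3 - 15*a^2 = (a + 3)*(a^5 - 7*a^4 + 11*a^3 - 5*a^2) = (a - 5)*(a + 3)*(a^4 - 2*a^3 + a^2) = a*(a - 5)*(a + 3)*(a^3 - 2*a^2 + a) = a^2*(a - 5)*(a + 3)*(a^2 - 2*a + 1) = a^2*(a - 5)*(a - 1)*(a + 3)*(a - 1)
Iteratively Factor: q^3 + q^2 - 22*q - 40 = (q - 5)*(q^2 + 6*q + 8) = (q - 5)*(q + 2)*(q + 4)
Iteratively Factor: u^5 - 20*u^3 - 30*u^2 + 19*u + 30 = (u - 5)*(u^4 + 5*u^3 + 5*u^2 - 5*u - 6) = (u - 5)*(u + 1)*(u^3 + 4*u^2 + u - 6) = (u - 5)*(u + 1)*(u + 2)*(u^2 + 2*u - 3) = (u - 5)*(u - 1)*(u + 1)*(u + 2)*(u + 3)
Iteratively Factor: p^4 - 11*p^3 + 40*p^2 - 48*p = (p - 4)*(p^3 - 7*p^2 + 12*p) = (p - 4)*(p - 3)*(p^2 - 4*p) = (p - 4)^2*(p - 3)*(p)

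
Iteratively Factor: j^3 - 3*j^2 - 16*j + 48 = (j - 4)*(j^2 + j - 12) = (j - 4)*(j - 3)*(j + 4)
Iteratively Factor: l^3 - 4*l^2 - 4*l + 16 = (l - 4)*(l^2 - 4) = (l - 4)*(l + 2)*(l - 2)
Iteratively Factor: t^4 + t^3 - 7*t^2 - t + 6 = (t + 3)*(t^3 - 2*t^2 - t + 2) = (t + 1)*(t + 3)*(t^2 - 3*t + 2) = (t - 1)*(t + 1)*(t + 3)*(t - 2)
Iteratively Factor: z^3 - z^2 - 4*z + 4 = (z - 1)*(z^2 - 4) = (z - 2)*(z - 1)*(z + 2)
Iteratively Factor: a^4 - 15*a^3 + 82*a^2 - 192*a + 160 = (a - 4)*(a^3 - 11*a^2 + 38*a - 40) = (a - 4)^2*(a^2 - 7*a + 10) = (a - 4)^2*(a - 2)*(a - 5)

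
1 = 1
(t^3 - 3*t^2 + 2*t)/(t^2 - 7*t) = (t^2 - 3*t + 2)/(t - 7)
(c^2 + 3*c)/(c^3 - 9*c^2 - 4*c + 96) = c/(c^2 - 12*c + 32)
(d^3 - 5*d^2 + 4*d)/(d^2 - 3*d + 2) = d*(d - 4)/(d - 2)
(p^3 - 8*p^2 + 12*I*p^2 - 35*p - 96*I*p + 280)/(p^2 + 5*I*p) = p - 8 + 7*I - 56*I/p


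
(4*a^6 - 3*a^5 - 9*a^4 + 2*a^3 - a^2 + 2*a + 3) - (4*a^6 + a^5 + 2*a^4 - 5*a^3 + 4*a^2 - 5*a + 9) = -4*a^5 - 11*a^4 + 7*a^3 - 5*a^2 + 7*a - 6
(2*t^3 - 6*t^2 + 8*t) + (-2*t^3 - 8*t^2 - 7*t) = -14*t^2 + t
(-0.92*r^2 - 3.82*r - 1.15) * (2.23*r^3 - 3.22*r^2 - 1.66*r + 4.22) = -2.0516*r^5 - 5.5562*r^4 + 11.2631*r^3 + 6.1618*r^2 - 14.2114*r - 4.853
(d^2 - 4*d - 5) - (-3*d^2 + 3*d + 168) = 4*d^2 - 7*d - 173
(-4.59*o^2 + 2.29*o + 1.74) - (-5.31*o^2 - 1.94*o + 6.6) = 0.72*o^2 + 4.23*o - 4.86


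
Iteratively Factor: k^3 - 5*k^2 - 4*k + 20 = (k - 5)*(k^2 - 4) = (k - 5)*(k - 2)*(k + 2)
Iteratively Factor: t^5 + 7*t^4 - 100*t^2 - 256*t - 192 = (t + 4)*(t^4 + 3*t^3 - 12*t^2 - 52*t - 48) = (t + 2)*(t + 4)*(t^3 + t^2 - 14*t - 24) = (t + 2)*(t + 3)*(t + 4)*(t^2 - 2*t - 8) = (t - 4)*(t + 2)*(t + 3)*(t + 4)*(t + 2)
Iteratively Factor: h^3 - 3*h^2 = (h)*(h^2 - 3*h) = h^2*(h - 3)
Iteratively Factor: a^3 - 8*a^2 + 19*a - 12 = (a - 4)*(a^2 - 4*a + 3) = (a - 4)*(a - 1)*(a - 3)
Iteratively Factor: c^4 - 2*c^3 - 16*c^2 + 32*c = (c - 4)*(c^3 + 2*c^2 - 8*c) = (c - 4)*(c + 4)*(c^2 - 2*c) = (c - 4)*(c - 2)*(c + 4)*(c)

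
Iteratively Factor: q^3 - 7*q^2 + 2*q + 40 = (q - 5)*(q^2 - 2*q - 8) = (q - 5)*(q + 2)*(q - 4)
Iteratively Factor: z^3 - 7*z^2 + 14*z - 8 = (z - 2)*(z^2 - 5*z + 4) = (z - 4)*(z - 2)*(z - 1)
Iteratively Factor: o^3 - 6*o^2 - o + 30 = (o + 2)*(o^2 - 8*o + 15) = (o - 3)*(o + 2)*(o - 5)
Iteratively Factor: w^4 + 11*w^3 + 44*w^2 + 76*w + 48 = (w + 2)*(w^3 + 9*w^2 + 26*w + 24) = (w + 2)*(w + 3)*(w^2 + 6*w + 8) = (w + 2)*(w + 3)*(w + 4)*(w + 2)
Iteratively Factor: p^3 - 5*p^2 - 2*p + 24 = (p - 3)*(p^2 - 2*p - 8) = (p - 3)*(p + 2)*(p - 4)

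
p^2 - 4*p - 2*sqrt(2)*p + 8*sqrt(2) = (p - 4)*(p - 2*sqrt(2))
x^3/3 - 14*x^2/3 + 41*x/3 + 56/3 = (x/3 + 1/3)*(x - 8)*(x - 7)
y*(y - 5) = y^2 - 5*y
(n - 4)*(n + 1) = n^2 - 3*n - 4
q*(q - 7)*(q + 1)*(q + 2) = q^4 - 4*q^3 - 19*q^2 - 14*q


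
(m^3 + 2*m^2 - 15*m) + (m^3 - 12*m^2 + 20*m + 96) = 2*m^3 - 10*m^2 + 5*m + 96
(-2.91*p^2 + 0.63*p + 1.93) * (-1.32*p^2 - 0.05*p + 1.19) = 3.8412*p^4 - 0.6861*p^3 - 6.042*p^2 + 0.6532*p + 2.2967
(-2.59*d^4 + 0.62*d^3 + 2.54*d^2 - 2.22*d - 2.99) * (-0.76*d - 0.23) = 1.9684*d^5 + 0.1245*d^4 - 2.073*d^3 + 1.103*d^2 + 2.783*d + 0.6877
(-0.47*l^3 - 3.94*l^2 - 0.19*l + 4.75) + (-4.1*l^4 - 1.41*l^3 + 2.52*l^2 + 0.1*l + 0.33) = -4.1*l^4 - 1.88*l^3 - 1.42*l^2 - 0.09*l + 5.08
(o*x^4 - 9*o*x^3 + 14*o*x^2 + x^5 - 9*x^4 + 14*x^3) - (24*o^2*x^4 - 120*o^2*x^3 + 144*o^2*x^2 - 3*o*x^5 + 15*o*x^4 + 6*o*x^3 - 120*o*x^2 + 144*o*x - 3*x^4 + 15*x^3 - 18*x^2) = -24*o^2*x^4 + 120*o^2*x^3 - 144*o^2*x^2 + 3*o*x^5 - 14*o*x^4 - 15*o*x^3 + 134*o*x^2 - 144*o*x + x^5 - 6*x^4 - x^3 + 18*x^2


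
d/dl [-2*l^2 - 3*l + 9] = -4*l - 3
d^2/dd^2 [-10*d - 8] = 0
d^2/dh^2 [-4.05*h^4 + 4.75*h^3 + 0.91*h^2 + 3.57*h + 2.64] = -48.6*h^2 + 28.5*h + 1.82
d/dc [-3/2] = 0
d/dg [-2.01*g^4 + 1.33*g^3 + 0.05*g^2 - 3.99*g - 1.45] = -8.04*g^3 + 3.99*g^2 + 0.1*g - 3.99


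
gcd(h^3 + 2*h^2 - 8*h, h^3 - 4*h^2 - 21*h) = h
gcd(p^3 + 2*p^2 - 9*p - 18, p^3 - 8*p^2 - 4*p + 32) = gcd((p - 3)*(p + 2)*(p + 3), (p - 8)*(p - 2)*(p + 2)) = p + 2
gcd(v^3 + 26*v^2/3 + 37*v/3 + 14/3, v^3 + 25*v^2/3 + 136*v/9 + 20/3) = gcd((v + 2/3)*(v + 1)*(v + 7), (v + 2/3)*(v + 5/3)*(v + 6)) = v + 2/3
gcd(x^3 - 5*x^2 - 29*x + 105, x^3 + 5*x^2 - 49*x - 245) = x^2 - 2*x - 35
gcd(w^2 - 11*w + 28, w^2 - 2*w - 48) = 1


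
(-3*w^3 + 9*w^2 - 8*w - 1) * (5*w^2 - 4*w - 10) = -15*w^5 + 57*w^4 - 46*w^3 - 63*w^2 + 84*w + 10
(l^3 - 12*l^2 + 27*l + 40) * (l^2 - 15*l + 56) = l^5 - 27*l^4 + 263*l^3 - 1037*l^2 + 912*l + 2240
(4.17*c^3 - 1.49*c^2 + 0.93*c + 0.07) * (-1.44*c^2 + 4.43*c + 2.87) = -6.0048*c^5 + 20.6187*c^4 + 4.028*c^3 - 0.2572*c^2 + 2.9792*c + 0.2009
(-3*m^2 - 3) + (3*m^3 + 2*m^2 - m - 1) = 3*m^3 - m^2 - m - 4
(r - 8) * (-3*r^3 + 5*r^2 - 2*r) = -3*r^4 + 29*r^3 - 42*r^2 + 16*r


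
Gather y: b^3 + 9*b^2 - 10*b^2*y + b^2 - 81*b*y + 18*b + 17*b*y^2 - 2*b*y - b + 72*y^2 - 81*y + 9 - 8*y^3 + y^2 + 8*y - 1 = b^3 + 10*b^2 + 17*b - 8*y^3 + y^2*(17*b + 73) + y*(-10*b^2 - 83*b - 73) + 8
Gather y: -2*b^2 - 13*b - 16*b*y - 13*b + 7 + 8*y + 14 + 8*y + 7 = -2*b^2 - 26*b + y*(16 - 16*b) + 28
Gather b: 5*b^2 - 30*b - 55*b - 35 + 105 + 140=5*b^2 - 85*b + 210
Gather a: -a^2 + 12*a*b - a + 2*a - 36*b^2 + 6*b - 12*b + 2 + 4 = -a^2 + a*(12*b + 1) - 36*b^2 - 6*b + 6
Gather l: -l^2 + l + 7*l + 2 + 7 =-l^2 + 8*l + 9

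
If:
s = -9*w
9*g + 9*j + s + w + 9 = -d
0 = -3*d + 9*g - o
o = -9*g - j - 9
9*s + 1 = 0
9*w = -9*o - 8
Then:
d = -511/207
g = -15476/16767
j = 388/1863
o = -73/81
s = -1/9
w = 1/81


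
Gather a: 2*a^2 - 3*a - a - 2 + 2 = 2*a^2 - 4*a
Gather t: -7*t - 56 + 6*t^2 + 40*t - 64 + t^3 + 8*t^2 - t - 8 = t^3 + 14*t^2 + 32*t - 128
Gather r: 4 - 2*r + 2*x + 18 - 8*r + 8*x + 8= -10*r + 10*x + 30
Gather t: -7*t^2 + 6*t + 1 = -7*t^2 + 6*t + 1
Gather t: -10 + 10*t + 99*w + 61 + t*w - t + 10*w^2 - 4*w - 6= t*(w + 9) + 10*w^2 + 95*w + 45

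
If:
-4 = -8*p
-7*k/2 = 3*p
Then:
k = -3/7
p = 1/2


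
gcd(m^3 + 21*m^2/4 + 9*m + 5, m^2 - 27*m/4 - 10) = m + 5/4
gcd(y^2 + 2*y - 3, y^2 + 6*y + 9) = y + 3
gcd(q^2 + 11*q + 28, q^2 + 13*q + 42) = q + 7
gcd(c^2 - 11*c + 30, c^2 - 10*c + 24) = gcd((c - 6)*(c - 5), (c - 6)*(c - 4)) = c - 6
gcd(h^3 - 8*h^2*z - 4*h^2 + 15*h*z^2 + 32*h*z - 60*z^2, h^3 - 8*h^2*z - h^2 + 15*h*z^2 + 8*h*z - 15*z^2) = h^2 - 8*h*z + 15*z^2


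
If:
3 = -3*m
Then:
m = -1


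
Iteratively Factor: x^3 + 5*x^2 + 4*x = (x + 4)*(x^2 + x) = x*(x + 4)*(x + 1)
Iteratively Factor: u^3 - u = (u + 1)*(u^2 - u) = u*(u + 1)*(u - 1)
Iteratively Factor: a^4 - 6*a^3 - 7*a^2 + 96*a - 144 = (a - 3)*(a^3 - 3*a^2 - 16*a + 48) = (a - 4)*(a - 3)*(a^2 + a - 12) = (a - 4)*(a - 3)^2*(a + 4)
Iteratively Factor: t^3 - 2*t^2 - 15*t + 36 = (t - 3)*(t^2 + t - 12) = (t - 3)*(t + 4)*(t - 3)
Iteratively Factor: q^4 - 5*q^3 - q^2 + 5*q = (q - 5)*(q^3 - q) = (q - 5)*(q + 1)*(q^2 - q) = q*(q - 5)*(q + 1)*(q - 1)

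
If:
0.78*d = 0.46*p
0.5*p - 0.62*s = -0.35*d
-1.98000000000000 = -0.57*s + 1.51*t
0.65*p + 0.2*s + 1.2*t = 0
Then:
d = 0.67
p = 1.13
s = 1.29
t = -0.83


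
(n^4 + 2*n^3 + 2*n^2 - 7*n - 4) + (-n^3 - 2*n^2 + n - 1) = n^4 + n^3 - 6*n - 5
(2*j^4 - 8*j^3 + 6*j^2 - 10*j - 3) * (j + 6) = 2*j^5 + 4*j^4 - 42*j^3 + 26*j^2 - 63*j - 18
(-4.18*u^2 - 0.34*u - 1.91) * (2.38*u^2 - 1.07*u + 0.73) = -9.9484*u^4 + 3.6634*u^3 - 7.2334*u^2 + 1.7955*u - 1.3943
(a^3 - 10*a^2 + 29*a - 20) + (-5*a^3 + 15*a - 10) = -4*a^3 - 10*a^2 + 44*a - 30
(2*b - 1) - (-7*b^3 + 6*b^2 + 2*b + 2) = 7*b^3 - 6*b^2 - 3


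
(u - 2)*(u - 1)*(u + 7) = u^3 + 4*u^2 - 19*u + 14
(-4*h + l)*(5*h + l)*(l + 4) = -20*h^2*l - 80*h^2 + h*l^2 + 4*h*l + l^3 + 4*l^2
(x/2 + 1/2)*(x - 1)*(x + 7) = x^3/2 + 7*x^2/2 - x/2 - 7/2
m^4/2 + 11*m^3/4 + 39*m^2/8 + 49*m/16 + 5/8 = (m/2 + 1/4)*(m + 1/2)*(m + 2)*(m + 5/2)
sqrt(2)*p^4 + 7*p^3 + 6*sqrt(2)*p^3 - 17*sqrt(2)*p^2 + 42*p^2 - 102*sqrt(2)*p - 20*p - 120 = (p + 6)*(p - 2*sqrt(2))*(p + 5*sqrt(2))*(sqrt(2)*p + 1)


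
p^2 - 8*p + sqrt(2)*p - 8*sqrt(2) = (p - 8)*(p + sqrt(2))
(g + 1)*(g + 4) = g^2 + 5*g + 4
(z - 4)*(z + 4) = z^2 - 16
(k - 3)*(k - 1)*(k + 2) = k^3 - 2*k^2 - 5*k + 6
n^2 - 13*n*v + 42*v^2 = (n - 7*v)*(n - 6*v)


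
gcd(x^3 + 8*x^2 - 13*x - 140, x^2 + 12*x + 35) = x^2 + 12*x + 35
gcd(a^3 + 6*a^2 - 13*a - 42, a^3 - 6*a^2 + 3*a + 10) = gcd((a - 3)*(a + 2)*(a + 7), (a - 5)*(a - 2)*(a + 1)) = 1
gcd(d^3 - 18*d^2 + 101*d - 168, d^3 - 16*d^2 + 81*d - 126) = d^2 - 10*d + 21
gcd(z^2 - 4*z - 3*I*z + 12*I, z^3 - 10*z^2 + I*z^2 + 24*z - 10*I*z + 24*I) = z - 4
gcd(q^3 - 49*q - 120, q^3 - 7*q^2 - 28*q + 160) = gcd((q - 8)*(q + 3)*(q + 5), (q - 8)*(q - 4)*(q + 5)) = q^2 - 3*q - 40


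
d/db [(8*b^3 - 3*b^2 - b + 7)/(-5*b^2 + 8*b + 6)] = (-40*b^4 + 128*b^3 + 115*b^2 + 34*b - 62)/(25*b^4 - 80*b^3 + 4*b^2 + 96*b + 36)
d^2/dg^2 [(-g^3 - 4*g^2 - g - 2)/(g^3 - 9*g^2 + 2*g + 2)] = 2*(-13*g^6 + 3*g^5 + 51*g^4 + 27*g^3 - 714*g^2 + 54*g - 56)/(g^9 - 27*g^8 + 249*g^7 - 831*g^6 + 390*g^5 + 402*g^4 - 196*g^3 - 84*g^2 + 24*g + 8)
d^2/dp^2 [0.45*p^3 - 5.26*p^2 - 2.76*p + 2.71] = 2.7*p - 10.52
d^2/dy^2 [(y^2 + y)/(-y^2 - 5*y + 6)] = 4*(2*y^3 - 9*y^2 - 9*y - 33)/(y^6 + 15*y^5 + 57*y^4 - 55*y^3 - 342*y^2 + 540*y - 216)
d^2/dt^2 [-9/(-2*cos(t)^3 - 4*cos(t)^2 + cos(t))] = 9*((4*cos(t) + cos(2*t))*(cos(t) + 16*cos(2*t) + 9*cos(3*t))*cos(t)/2 + 2*(6*cos(t)^2 + 8*cos(t) - 1)^2*sin(t)^2)/((4*cos(t) + cos(2*t))^3*cos(t)^3)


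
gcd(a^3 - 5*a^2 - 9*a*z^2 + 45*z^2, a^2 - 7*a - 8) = 1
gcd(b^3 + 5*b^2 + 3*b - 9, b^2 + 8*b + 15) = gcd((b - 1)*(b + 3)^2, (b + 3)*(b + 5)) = b + 3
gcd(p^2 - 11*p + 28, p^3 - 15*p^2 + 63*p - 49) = p - 7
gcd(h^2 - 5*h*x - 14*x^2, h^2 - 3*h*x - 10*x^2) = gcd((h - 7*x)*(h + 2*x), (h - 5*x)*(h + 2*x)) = h + 2*x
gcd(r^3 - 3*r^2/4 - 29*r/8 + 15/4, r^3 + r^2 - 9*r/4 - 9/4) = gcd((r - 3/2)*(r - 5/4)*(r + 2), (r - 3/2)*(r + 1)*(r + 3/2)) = r - 3/2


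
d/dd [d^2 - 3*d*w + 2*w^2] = 2*d - 3*w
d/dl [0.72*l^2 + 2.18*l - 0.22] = 1.44*l + 2.18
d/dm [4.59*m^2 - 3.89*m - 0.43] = 9.18*m - 3.89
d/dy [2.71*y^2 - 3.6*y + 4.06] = 5.42*y - 3.6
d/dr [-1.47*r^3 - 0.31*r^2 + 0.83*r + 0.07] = -4.41*r^2 - 0.62*r + 0.83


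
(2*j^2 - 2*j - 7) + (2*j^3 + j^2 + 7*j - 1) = 2*j^3 + 3*j^2 + 5*j - 8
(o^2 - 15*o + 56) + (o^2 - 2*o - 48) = 2*o^2 - 17*o + 8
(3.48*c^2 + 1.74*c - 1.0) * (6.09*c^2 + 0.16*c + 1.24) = 21.1932*c^4 + 11.1534*c^3 - 1.4964*c^2 + 1.9976*c - 1.24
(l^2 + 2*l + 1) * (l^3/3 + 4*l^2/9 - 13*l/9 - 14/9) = l^5/3 + 10*l^4/9 - 2*l^3/9 - 4*l^2 - 41*l/9 - 14/9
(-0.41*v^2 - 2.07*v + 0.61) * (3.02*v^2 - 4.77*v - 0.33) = -1.2382*v^4 - 4.2957*v^3 + 11.8514*v^2 - 2.2266*v - 0.2013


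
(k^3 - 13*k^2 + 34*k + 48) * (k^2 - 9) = k^5 - 13*k^4 + 25*k^3 + 165*k^2 - 306*k - 432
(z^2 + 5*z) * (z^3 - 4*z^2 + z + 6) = z^5 + z^4 - 19*z^3 + 11*z^2 + 30*z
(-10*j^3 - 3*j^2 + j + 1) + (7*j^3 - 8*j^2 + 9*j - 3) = -3*j^3 - 11*j^2 + 10*j - 2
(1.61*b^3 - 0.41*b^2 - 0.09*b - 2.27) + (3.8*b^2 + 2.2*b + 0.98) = 1.61*b^3 + 3.39*b^2 + 2.11*b - 1.29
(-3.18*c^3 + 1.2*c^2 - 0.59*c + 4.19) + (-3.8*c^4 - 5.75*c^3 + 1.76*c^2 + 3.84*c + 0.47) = -3.8*c^4 - 8.93*c^3 + 2.96*c^2 + 3.25*c + 4.66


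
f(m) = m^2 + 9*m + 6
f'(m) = 2*m + 9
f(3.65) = 52.17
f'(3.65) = 16.30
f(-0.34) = 3.06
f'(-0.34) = 8.32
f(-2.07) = -8.35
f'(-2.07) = 4.86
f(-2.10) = -8.49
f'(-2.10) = 4.80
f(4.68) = 70.02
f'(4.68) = 18.36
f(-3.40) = -13.04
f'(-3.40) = 2.20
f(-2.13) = -8.63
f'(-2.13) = 4.74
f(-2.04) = -8.20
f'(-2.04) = 4.92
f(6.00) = 96.00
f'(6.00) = 21.00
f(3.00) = 42.00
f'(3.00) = 15.00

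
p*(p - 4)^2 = p^3 - 8*p^2 + 16*p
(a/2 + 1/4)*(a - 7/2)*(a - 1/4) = a^3/2 - 13*a^2/8 - a/2 + 7/32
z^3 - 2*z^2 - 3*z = z*(z - 3)*(z + 1)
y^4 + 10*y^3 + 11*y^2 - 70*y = y*(y - 2)*(y + 5)*(y + 7)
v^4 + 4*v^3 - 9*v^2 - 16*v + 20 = (v - 2)*(v - 1)*(v + 2)*(v + 5)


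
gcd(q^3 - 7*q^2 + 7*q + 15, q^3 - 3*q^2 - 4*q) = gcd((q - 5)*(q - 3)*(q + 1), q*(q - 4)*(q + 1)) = q + 1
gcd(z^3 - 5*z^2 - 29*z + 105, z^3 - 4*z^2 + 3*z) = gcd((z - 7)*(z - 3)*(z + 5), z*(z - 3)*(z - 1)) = z - 3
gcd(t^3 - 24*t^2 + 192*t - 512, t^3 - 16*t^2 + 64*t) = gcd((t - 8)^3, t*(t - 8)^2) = t^2 - 16*t + 64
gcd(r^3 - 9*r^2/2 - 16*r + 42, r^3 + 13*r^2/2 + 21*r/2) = r + 7/2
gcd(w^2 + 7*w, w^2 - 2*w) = w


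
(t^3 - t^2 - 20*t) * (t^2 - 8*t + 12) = t^5 - 9*t^4 + 148*t^2 - 240*t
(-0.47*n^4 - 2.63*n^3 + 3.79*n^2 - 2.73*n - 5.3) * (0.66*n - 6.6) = -0.3102*n^5 + 1.3662*n^4 + 19.8594*n^3 - 26.8158*n^2 + 14.52*n + 34.98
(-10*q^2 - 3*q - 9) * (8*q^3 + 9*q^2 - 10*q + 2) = -80*q^5 - 114*q^4 + q^3 - 71*q^2 + 84*q - 18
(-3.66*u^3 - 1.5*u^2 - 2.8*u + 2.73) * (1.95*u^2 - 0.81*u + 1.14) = -7.137*u^5 + 0.0396000000000005*u^4 - 8.4174*u^3 + 5.8815*u^2 - 5.4033*u + 3.1122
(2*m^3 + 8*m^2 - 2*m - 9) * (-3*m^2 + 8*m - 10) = -6*m^5 - 8*m^4 + 50*m^3 - 69*m^2 - 52*m + 90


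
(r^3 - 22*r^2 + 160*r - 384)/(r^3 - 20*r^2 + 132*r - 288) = (r - 8)/(r - 6)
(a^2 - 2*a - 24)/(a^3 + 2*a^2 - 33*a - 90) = (a + 4)/(a^2 + 8*a + 15)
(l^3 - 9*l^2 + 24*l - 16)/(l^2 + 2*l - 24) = (l^2 - 5*l + 4)/(l + 6)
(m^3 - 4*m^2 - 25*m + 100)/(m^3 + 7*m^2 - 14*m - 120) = (m - 5)/(m + 6)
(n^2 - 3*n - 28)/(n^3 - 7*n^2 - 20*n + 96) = (n - 7)/(n^2 - 11*n + 24)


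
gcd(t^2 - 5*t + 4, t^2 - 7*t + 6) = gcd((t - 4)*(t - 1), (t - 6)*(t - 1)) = t - 1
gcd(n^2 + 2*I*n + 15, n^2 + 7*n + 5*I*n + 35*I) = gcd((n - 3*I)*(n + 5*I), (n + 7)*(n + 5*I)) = n + 5*I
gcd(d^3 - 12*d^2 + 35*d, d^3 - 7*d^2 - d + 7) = d - 7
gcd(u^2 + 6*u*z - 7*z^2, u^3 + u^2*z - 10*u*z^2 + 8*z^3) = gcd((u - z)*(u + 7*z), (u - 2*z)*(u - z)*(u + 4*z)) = -u + z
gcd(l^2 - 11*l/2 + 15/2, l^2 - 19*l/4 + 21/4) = l - 3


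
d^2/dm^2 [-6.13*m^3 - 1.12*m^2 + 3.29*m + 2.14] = -36.78*m - 2.24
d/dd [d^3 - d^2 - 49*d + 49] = 3*d^2 - 2*d - 49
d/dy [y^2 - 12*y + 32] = 2*y - 12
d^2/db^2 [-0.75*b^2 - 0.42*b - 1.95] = -1.50000000000000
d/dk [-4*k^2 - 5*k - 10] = -8*k - 5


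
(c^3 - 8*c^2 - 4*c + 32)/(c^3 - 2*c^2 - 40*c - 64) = (c - 2)/(c + 4)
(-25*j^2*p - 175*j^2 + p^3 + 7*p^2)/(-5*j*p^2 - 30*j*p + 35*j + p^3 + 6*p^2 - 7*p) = (5*j + p)/(p - 1)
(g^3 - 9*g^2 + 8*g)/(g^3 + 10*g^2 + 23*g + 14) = g*(g^2 - 9*g + 8)/(g^3 + 10*g^2 + 23*g + 14)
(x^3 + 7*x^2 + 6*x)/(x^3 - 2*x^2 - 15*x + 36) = x*(x^2 + 7*x + 6)/(x^3 - 2*x^2 - 15*x + 36)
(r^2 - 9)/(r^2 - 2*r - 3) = (r + 3)/(r + 1)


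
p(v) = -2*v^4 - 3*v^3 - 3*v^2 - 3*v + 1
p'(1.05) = -28.48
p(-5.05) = -974.75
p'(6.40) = -2507.19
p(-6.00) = -2033.00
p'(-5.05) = 828.08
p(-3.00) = -98.00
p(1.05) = -11.36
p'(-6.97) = 2310.46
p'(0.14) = -4.04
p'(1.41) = -51.78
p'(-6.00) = 1437.00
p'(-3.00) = 150.00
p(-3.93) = -328.54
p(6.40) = -4282.96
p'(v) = -8*v^3 - 9*v^2 - 6*v - 3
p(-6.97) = -3828.21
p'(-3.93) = 367.16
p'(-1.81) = 25.81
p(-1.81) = -7.07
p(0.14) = 0.51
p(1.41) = -25.51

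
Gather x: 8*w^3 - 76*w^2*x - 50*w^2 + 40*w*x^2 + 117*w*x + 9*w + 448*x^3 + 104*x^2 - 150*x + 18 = 8*w^3 - 50*w^2 + 9*w + 448*x^3 + x^2*(40*w + 104) + x*(-76*w^2 + 117*w - 150) + 18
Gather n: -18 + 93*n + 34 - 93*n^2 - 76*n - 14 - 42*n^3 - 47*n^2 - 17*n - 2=-42*n^3 - 140*n^2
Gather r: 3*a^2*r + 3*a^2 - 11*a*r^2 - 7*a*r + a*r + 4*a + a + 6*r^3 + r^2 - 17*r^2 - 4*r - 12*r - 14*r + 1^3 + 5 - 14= 3*a^2 + 5*a + 6*r^3 + r^2*(-11*a - 16) + r*(3*a^2 - 6*a - 30) - 8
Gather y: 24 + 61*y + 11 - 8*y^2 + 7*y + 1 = -8*y^2 + 68*y + 36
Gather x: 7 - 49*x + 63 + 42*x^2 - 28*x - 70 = 42*x^2 - 77*x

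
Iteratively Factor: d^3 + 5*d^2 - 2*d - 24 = (d - 2)*(d^2 + 7*d + 12) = (d - 2)*(d + 4)*(d + 3)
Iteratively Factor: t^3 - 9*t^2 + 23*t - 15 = (t - 3)*(t^2 - 6*t + 5) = (t - 5)*(t - 3)*(t - 1)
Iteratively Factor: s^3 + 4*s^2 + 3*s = (s + 3)*(s^2 + s) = s*(s + 3)*(s + 1)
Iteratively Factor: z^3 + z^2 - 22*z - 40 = (z + 4)*(z^2 - 3*z - 10) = (z + 2)*(z + 4)*(z - 5)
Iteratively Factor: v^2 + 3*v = (v)*(v + 3)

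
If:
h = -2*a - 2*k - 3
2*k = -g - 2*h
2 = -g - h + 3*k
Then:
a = 3*k/2 - 5/2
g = 8*k - 4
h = 2 - 5*k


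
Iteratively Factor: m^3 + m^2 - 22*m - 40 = (m + 4)*(m^2 - 3*m - 10) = (m - 5)*(m + 4)*(m + 2)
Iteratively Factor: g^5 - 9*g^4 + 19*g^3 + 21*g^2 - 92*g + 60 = (g - 2)*(g^4 - 7*g^3 + 5*g^2 + 31*g - 30) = (g - 2)*(g - 1)*(g^3 - 6*g^2 - g + 30) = (g - 2)*(g - 1)*(g + 2)*(g^2 - 8*g + 15) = (g - 5)*(g - 2)*(g - 1)*(g + 2)*(g - 3)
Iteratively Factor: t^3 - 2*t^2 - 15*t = (t - 5)*(t^2 + 3*t) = t*(t - 5)*(t + 3)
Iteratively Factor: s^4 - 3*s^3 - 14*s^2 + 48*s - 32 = (s - 2)*(s^3 - s^2 - 16*s + 16) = (s - 2)*(s + 4)*(s^2 - 5*s + 4) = (s - 2)*(s - 1)*(s + 4)*(s - 4)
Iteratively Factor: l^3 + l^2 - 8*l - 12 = (l + 2)*(l^2 - l - 6) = (l - 3)*(l + 2)*(l + 2)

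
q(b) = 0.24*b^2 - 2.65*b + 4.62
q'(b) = 0.48*b - 2.65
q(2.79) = -0.91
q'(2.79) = -1.31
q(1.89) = 0.47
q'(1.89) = -1.74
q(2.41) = -0.37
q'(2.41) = -1.49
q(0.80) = 2.65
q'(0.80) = -2.27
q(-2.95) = 14.53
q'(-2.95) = -4.07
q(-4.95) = 23.62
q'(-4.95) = -5.03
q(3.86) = -2.03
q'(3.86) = -0.80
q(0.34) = 3.75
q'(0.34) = -2.49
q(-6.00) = 29.16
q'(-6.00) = -5.53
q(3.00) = -1.17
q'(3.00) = -1.21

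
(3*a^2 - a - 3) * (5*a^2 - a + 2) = 15*a^4 - 8*a^3 - 8*a^2 + a - 6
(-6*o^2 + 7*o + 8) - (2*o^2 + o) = -8*o^2 + 6*o + 8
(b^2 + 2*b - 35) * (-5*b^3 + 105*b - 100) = -5*b^5 - 10*b^4 + 280*b^3 + 110*b^2 - 3875*b + 3500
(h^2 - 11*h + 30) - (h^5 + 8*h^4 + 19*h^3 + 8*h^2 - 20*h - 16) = -h^5 - 8*h^4 - 19*h^3 - 7*h^2 + 9*h + 46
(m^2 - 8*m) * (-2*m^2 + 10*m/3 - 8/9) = -2*m^4 + 58*m^3/3 - 248*m^2/9 + 64*m/9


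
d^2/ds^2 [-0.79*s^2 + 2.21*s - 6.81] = -1.58000000000000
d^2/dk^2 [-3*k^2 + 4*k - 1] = -6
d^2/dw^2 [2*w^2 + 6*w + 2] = 4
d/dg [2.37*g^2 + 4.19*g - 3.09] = 4.74*g + 4.19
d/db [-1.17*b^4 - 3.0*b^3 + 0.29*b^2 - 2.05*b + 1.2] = -4.68*b^3 - 9.0*b^2 + 0.58*b - 2.05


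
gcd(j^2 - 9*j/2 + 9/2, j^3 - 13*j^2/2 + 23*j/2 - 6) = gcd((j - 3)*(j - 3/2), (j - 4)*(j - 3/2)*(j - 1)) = j - 3/2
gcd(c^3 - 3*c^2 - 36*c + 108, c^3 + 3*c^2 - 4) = 1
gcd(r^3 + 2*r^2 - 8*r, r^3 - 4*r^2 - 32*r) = r^2 + 4*r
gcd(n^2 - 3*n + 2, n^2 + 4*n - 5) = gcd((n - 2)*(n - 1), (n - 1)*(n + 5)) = n - 1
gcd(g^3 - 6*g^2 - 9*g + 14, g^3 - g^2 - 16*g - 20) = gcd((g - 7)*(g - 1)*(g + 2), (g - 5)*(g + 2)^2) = g + 2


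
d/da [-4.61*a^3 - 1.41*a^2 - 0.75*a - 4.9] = -13.83*a^2 - 2.82*a - 0.75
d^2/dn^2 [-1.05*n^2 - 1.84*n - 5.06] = -2.10000000000000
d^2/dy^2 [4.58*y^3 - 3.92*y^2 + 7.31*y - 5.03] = 27.48*y - 7.84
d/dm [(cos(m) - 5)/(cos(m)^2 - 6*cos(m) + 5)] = sin(m)/(cos(m) - 1)^2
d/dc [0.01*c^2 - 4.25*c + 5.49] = 0.02*c - 4.25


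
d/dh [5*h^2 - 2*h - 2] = 10*h - 2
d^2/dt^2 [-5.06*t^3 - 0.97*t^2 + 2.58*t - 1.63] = -30.36*t - 1.94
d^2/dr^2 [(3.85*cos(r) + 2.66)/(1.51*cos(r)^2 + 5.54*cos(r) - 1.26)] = (0.0467356206495997*(1 - cos(r)^2)^2 - 0.0516280033911841*cos(r)^5 - 0.547834970120589*cos(r)^3 - 0.449766238559235*cos(r)^2 + 0.898549694308343*cos(r) + 1.28919491041964)/(0.272563176895307*cos(r)^2 + 1.0*cos(r) - 0.227436823104693)^3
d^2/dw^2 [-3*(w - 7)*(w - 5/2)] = -6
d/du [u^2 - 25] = 2*u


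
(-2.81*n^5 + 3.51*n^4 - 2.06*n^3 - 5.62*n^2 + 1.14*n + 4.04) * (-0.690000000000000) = 1.9389*n^5 - 2.4219*n^4 + 1.4214*n^3 + 3.8778*n^2 - 0.7866*n - 2.7876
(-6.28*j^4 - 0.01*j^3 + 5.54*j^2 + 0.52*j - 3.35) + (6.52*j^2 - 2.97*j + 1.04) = -6.28*j^4 - 0.01*j^3 + 12.06*j^2 - 2.45*j - 2.31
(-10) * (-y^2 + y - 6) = 10*y^2 - 10*y + 60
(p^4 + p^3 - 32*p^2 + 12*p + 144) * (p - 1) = p^5 - 33*p^3 + 44*p^2 + 132*p - 144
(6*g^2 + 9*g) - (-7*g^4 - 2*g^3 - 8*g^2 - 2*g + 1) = 7*g^4 + 2*g^3 + 14*g^2 + 11*g - 1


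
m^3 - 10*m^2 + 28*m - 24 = (m - 6)*(m - 2)^2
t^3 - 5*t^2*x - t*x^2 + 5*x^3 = (t - 5*x)*(t - x)*(t + x)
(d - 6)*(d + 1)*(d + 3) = d^3 - 2*d^2 - 21*d - 18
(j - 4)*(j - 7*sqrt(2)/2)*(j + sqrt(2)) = j^3 - 4*j^2 - 5*sqrt(2)*j^2/2 - 7*j + 10*sqrt(2)*j + 28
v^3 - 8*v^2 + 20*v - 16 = (v - 4)*(v - 2)^2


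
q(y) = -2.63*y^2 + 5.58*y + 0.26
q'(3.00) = -10.20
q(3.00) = -6.67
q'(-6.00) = 37.14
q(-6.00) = -127.90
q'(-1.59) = 13.94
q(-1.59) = -15.26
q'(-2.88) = 20.73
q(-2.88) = -37.62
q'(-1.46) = 13.26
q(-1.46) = -13.49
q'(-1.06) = 11.16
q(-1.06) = -8.61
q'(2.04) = -5.15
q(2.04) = 0.70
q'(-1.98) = 15.99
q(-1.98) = -21.10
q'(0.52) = 2.84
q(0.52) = 2.45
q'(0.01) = 5.53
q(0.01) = 0.32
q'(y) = 5.58 - 5.26*y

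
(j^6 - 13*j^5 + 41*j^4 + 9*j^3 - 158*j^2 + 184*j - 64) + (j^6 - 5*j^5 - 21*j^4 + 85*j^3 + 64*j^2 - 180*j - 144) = 2*j^6 - 18*j^5 + 20*j^4 + 94*j^3 - 94*j^2 + 4*j - 208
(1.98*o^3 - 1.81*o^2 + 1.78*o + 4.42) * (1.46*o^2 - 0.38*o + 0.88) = 2.8908*o^5 - 3.395*o^4 + 5.029*o^3 + 4.184*o^2 - 0.1132*o + 3.8896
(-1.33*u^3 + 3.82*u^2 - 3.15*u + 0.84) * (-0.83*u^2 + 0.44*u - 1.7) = 1.1039*u^5 - 3.7558*u^4 + 6.5563*u^3 - 8.5772*u^2 + 5.7246*u - 1.428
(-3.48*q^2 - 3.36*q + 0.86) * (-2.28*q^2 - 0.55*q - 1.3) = 7.9344*q^4 + 9.5748*q^3 + 4.4112*q^2 + 3.895*q - 1.118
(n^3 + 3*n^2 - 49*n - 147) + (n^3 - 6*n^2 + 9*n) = 2*n^3 - 3*n^2 - 40*n - 147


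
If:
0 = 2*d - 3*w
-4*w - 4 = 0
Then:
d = -3/2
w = -1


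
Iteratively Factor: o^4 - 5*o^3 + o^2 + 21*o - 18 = (o - 3)*(o^3 - 2*o^2 - 5*o + 6) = (o - 3)^2*(o^2 + o - 2) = (o - 3)^2*(o + 2)*(o - 1)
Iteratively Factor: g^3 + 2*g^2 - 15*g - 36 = (g + 3)*(g^2 - g - 12) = (g - 4)*(g + 3)*(g + 3)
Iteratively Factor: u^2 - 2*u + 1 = (u - 1)*(u - 1)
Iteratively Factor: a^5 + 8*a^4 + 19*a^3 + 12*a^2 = (a)*(a^4 + 8*a^3 + 19*a^2 + 12*a) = a*(a + 3)*(a^3 + 5*a^2 + 4*a) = a^2*(a + 3)*(a^2 + 5*a + 4) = a^2*(a + 1)*(a + 3)*(a + 4)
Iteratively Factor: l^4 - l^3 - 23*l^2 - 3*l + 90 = (l - 5)*(l^3 + 4*l^2 - 3*l - 18) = (l - 5)*(l + 3)*(l^2 + l - 6) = (l - 5)*(l + 3)^2*(l - 2)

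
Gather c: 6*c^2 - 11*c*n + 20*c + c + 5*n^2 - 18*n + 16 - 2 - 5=6*c^2 + c*(21 - 11*n) + 5*n^2 - 18*n + 9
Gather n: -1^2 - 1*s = -s - 1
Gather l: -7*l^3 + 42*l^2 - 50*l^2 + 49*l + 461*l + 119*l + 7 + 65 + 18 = -7*l^3 - 8*l^2 + 629*l + 90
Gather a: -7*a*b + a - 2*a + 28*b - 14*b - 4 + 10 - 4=a*(-7*b - 1) + 14*b + 2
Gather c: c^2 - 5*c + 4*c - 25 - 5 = c^2 - c - 30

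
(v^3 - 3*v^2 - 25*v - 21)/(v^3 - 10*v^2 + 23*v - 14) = (v^2 + 4*v + 3)/(v^2 - 3*v + 2)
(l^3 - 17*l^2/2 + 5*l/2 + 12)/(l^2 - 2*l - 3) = (l^2 - 19*l/2 + 12)/(l - 3)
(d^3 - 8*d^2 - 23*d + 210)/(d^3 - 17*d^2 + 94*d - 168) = (d + 5)/(d - 4)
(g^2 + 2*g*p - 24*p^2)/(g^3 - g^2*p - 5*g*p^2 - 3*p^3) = (-g^2 - 2*g*p + 24*p^2)/(-g^3 + g^2*p + 5*g*p^2 + 3*p^3)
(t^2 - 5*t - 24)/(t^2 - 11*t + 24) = (t + 3)/(t - 3)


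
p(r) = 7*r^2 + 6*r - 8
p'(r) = 14*r + 6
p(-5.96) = 204.89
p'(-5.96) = -77.44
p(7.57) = 438.55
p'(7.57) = 111.98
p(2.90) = 68.27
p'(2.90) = 46.60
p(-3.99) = 79.50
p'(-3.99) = -49.86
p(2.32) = 43.60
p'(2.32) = 38.48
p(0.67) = -0.84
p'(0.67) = 15.38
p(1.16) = 8.38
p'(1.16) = 22.24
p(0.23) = -6.25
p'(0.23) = 9.22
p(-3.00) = 37.00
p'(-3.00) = -36.00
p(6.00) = 280.00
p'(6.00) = 90.00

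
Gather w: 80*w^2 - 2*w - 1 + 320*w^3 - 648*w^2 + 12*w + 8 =320*w^3 - 568*w^2 + 10*w + 7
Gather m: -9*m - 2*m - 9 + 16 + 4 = 11 - 11*m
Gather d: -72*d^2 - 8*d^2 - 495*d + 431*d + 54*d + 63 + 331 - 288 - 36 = -80*d^2 - 10*d + 70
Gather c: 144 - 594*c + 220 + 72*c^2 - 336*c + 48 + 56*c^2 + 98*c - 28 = 128*c^2 - 832*c + 384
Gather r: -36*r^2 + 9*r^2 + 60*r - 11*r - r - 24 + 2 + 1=-27*r^2 + 48*r - 21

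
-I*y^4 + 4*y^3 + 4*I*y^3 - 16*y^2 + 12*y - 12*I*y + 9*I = (y - 3)*(y + I)*(y + 3*I)*(-I*y + I)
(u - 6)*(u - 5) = u^2 - 11*u + 30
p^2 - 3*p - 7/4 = (p - 7/2)*(p + 1/2)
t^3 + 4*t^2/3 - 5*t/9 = t*(t - 1/3)*(t + 5/3)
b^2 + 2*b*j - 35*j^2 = (b - 5*j)*(b + 7*j)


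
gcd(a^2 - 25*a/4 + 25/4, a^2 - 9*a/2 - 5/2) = a - 5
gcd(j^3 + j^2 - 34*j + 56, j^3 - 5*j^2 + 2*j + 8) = j^2 - 6*j + 8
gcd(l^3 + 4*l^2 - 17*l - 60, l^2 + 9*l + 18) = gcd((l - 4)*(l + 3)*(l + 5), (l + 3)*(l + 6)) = l + 3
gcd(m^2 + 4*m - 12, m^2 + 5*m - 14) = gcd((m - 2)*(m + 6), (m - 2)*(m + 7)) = m - 2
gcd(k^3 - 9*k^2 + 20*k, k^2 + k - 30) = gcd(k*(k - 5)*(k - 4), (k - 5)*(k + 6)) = k - 5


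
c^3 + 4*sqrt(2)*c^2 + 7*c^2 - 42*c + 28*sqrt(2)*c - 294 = (c + 7)*(c - 3*sqrt(2))*(c + 7*sqrt(2))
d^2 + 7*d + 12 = (d + 3)*(d + 4)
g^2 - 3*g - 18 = (g - 6)*(g + 3)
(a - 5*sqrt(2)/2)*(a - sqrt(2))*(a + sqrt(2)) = a^3 - 5*sqrt(2)*a^2/2 - 2*a + 5*sqrt(2)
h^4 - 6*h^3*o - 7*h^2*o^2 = h^2*(h - 7*o)*(h + o)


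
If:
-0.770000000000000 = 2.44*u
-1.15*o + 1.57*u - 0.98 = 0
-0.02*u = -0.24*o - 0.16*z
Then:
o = -1.28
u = -0.32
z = 1.89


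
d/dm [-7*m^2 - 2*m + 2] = -14*m - 2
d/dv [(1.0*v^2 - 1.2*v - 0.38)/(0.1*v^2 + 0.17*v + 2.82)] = (0.29*v^2 + 5.716*v - 3.3194)/(0.01*v^4 + 0.034*v^3 + 0.5929*v^2 + 0.9588*v + 7.9524)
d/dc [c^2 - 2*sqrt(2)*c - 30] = 2*c - 2*sqrt(2)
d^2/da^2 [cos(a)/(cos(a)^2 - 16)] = (-sin(a)^4 + 96*sin(a)^2 - 255)*cos(a)/((cos(a) - 4)^3*(cos(a) + 4)^3)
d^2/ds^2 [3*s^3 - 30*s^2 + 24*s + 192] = 18*s - 60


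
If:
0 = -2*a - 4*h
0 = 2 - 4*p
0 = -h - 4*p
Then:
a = 4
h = -2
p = 1/2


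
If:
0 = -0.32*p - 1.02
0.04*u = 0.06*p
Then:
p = -3.19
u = -4.78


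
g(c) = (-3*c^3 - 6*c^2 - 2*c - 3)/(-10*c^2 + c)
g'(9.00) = 0.30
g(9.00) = 3.36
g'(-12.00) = 0.30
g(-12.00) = -2.99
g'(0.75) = -2.09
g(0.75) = 1.88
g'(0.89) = -1.14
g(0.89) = 1.66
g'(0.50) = -8.09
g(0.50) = 2.94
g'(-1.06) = 0.55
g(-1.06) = 0.33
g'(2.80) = 0.24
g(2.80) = 1.61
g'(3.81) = 0.27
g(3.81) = 1.87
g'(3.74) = 0.27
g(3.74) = 1.85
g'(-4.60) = 0.29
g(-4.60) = -0.79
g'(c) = (20*c - 1)*(-3*c^3 - 6*c^2 - 2*c - 3)/(-10*c^2 + c)^2 + (-9*c^2 - 12*c - 2)/(-10*c^2 + c) = (30*c^4 - 6*c^3 - 26*c^2 - 60*c + 3)/(c^2*(100*c^2 - 20*c + 1))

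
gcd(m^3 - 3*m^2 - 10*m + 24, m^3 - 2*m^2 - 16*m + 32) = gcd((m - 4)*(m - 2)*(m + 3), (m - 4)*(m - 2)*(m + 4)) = m^2 - 6*m + 8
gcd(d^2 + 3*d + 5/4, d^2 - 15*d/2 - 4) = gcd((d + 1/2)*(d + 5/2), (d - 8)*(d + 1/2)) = d + 1/2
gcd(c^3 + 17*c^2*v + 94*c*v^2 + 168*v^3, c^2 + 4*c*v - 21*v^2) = c + 7*v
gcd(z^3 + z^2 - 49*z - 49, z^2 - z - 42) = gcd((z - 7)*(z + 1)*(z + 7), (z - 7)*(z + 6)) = z - 7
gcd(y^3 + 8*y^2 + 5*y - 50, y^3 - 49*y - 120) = y + 5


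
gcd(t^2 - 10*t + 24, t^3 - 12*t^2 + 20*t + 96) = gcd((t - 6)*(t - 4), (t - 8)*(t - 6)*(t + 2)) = t - 6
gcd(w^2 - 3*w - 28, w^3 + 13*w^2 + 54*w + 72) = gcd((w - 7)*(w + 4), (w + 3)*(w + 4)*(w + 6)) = w + 4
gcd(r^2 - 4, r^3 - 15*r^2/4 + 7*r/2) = r - 2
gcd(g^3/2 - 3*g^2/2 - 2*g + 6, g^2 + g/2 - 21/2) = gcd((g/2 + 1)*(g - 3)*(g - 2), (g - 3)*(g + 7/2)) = g - 3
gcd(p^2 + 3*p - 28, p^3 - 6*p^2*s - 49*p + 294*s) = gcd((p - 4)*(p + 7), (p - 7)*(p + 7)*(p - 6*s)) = p + 7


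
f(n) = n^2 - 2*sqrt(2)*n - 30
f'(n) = 2*n - 2*sqrt(2)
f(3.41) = -28.02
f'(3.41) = 3.99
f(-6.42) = 29.37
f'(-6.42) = -15.67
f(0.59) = -31.32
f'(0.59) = -1.65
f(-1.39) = -24.14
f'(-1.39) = -5.61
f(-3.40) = -8.82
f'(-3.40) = -9.63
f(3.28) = -28.52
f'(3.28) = 3.73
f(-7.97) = 56.06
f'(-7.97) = -18.77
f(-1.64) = -22.67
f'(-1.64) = -6.11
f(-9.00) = 76.46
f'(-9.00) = -20.83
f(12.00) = 80.06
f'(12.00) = 21.17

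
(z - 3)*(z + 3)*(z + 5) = z^3 + 5*z^2 - 9*z - 45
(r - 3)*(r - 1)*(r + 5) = r^3 + r^2 - 17*r + 15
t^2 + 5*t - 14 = (t - 2)*(t + 7)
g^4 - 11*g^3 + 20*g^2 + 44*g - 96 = (g - 8)*(g - 3)*(g - 2)*(g + 2)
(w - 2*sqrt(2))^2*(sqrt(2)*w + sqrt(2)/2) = sqrt(2)*w^3 - 8*w^2 + sqrt(2)*w^2/2 - 4*w + 8*sqrt(2)*w + 4*sqrt(2)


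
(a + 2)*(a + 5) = a^2 + 7*a + 10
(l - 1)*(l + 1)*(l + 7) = l^3 + 7*l^2 - l - 7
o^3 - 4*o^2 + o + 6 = (o - 3)*(o - 2)*(o + 1)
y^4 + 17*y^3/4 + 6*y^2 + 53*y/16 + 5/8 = (y + 1/2)^2*(y + 5/4)*(y + 2)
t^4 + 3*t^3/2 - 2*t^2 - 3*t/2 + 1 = (t - 1)*(t - 1/2)*(t + 1)*(t + 2)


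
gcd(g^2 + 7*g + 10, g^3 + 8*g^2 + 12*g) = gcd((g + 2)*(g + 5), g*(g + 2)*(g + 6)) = g + 2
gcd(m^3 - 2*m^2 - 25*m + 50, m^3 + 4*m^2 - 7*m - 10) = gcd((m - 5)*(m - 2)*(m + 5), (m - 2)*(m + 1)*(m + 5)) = m^2 + 3*m - 10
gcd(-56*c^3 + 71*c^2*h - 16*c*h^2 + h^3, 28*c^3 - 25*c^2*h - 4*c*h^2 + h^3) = 7*c^2 - 8*c*h + h^2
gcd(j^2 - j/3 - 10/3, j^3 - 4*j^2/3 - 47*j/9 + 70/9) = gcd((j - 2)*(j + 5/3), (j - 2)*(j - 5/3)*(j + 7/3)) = j - 2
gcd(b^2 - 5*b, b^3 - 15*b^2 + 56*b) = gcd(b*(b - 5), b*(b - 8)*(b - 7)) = b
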